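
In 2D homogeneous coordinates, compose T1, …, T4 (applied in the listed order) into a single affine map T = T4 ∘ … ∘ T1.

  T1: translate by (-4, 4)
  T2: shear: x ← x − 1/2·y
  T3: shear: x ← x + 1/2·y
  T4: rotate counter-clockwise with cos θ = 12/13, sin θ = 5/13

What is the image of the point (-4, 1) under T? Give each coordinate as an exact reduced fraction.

T1 translate by (-4, 4): (-4, 1) → (-8, 5)
T2 shear: x ← x − 1/2·y: (-8, 5) → (-21/2, 5)
T3 shear: x ← x + 1/2·y: (-21/2, 5) → (-8, 5)
T4 rotate counter-clockwise with cos θ = 12/13, sin θ = 5/13: (-8, 5) → (-121/13, 20/13)

T(p) = (-121/13, 20/13)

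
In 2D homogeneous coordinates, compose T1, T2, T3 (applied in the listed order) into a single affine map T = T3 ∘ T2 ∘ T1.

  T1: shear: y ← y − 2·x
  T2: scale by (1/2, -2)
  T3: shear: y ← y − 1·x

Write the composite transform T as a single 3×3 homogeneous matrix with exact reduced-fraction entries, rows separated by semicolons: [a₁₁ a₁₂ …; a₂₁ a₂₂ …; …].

T1 = [1 0 0; -2 1 0; 0 0 1]
T2·T1 = [1/2 0 0; 4 -2 0; 0 0 1]
T3·…·T1 = [1/2 0 0; 7/2 -2 0; 0 0 1]

T = [1/2 0 0; 7/2 -2 0; 0 0 1]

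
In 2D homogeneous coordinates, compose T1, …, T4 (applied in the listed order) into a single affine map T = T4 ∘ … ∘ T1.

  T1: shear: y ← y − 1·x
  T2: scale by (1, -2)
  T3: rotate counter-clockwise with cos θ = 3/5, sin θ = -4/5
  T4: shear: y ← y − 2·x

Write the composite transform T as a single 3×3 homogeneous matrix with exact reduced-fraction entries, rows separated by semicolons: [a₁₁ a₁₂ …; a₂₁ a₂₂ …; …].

T1 = [1 0 0; -1 1 0; 0 0 1]
T2·T1 = [1 0 0; 2 -2 0; 0 0 1]
T3·…·T1 = [11/5 -8/5 0; 2/5 -6/5 0; 0 0 1]
T4·…·T1 = [11/5 -8/5 0; -4 2 0; 0 0 1]

T = [11/5 -8/5 0; -4 2 0; 0 0 1]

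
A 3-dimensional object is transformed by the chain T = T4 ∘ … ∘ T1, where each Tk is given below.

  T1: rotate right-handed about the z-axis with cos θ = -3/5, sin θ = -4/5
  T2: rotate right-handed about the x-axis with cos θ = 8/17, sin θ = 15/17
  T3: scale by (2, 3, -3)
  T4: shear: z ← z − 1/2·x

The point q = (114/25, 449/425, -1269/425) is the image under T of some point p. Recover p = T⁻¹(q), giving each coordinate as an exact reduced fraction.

T1 = [-3/5 4/5 0 0; -4/5 -3/5 0 0; 0 0 1 0; 0 0 0 1]
T2·T1 = [-3/5 4/5 0 0; -32/85 -24/85 -15/17 0; -12/17 -9/17 8/17 0; 0 0 0 1]
T3·…·T1 = [-6/5 8/5 0 0; -96/85 -72/85 -45/17 0; 36/17 27/17 -24/17 0; 0 0 0 1]
T4·…·T1 = [-6/5 8/5 0 0; -96/85 -72/85 -45/17 0; 231/85 67/85 -24/17 0; 0 0 0 1]
det M = -18; M⁻¹ = [-31/170 -32/255 4/17 0; 83/170 -8/85 3/17 0; -4/51 -5/17 -8/51 0; 0 0 0 1]
M⁻¹ · (114/25, 449/425, -1269/425)ᵀ = (-5/3, 8/5, -1/5)ᵀ

p = (-5/3, 8/5, -1/5)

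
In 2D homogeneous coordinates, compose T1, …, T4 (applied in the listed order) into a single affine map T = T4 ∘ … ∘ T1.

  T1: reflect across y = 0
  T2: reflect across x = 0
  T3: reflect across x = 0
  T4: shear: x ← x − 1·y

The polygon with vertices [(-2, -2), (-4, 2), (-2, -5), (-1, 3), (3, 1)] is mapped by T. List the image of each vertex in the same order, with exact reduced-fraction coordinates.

image vertices: (-4, 2), (-2, -2), (-7, 5), (2, -3), (4, -1)

T1 reflect across y = 0: (-2, -2) → (-2, 2); (-4, 2) → (-4, -2); (-2, -5) → (-2, 5); (-1, 3) → (-1, -3); (3, 1) → (3, -1)
T2 reflect across x = 0: (-2, 2) → (2, 2); (-4, -2) → (4, -2); (-2, 5) → (2, 5); (-1, -3) → (1, -3); (3, -1) → (-3, -1)
T3 reflect across x = 0: (2, 2) → (-2, 2); (4, -2) → (-4, -2); (2, 5) → (-2, 5); (1, -3) → (-1, -3); (-3, -1) → (3, -1)
T4 shear: x ← x − 1·y: (-2, 2) → (-4, 2); (-4, -2) → (-2, -2); (-2, 5) → (-7, 5); (-1, -3) → (2, -3); (3, -1) → (4, -1)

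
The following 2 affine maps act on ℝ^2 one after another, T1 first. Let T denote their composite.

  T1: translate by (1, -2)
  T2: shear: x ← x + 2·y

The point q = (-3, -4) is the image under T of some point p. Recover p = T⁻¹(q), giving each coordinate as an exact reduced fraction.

T1 = [1 0 1; 0 1 -2; 0 0 1]
T2·T1 = [1 2 -3; 0 1 -2; 0 0 1]
det M = 1; M⁻¹ = [1 -2 -1; 0 1 2; 0 0 1]
M⁻¹ · (-3, -4)ᵀ = (4, -2)ᵀ

p = (4, -2)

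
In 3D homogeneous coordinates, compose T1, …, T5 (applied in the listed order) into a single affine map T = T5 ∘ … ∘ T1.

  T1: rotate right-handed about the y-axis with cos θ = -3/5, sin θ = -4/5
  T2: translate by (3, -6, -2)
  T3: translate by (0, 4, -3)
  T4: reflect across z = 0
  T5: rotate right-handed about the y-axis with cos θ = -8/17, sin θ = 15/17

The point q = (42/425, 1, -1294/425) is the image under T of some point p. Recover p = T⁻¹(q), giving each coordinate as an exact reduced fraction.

T1 = [-3/5 0 -4/5 0; 0 1 0 0; 4/5 0 -3/5 0; 0 0 0 1]
T2·T1 = [-3/5 0 -4/5 3; 0 1 0 -6; 4/5 0 -3/5 -2; 0 0 0 1]
T3·…·T1 = [-3/5 0 -4/5 3; 0 1 0 -2; 4/5 0 -3/5 -5; 0 0 0 1]
T4·…·T1 = [-3/5 0 -4/5 3; 0 1 0 -2; -4/5 0 3/5 5; 0 0 0 1]
T5·…·T1 = [-36/85 0 77/85 3; 0 1 0 -2; 77/85 0 36/85 -5; 0 0 0 1]
det M = -1; M⁻¹ = [-36/85 0 77/85 29/5; 0 1 0 2; 77/85 0 36/85 -3/5; 0 0 0 1]
M⁻¹ · (42/425, 1, -1294/425)ᵀ = (3, 3, -9/5)ᵀ

p = (3, 3, -9/5)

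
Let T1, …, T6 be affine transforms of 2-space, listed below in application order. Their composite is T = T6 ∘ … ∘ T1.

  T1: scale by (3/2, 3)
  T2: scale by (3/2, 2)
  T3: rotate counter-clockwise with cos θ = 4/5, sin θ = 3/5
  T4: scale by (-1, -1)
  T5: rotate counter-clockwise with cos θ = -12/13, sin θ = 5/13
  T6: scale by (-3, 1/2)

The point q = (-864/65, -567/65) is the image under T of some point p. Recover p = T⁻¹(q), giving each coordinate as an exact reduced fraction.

T1 = [3/2 0 0; 0 3 0; 0 0 1]
T2·T1 = [9/4 0 0; 0 6 0; 0 0 1]
T3·…·T1 = [9/5 -18/5 0; 27/20 24/5 0; 0 0 1]
T4·…·T1 = [-9/5 18/5 0; -27/20 -24/5 0; 0 0 1]
T5·…·T1 = [567/260 -96/65 0; 36/65 378/65 0; 0 0 1]
T6·…·T1 = [-1701/260 288/65 0; 18/65 189/65 0; 0 0 1]
det M = -81/4; M⁻¹ = [-28/195 128/585 0; 8/585 21/65 0; 0 0 1]
M⁻¹ · (-864/65, -567/65)ᵀ = (0, -3)ᵀ

p = (0, -3)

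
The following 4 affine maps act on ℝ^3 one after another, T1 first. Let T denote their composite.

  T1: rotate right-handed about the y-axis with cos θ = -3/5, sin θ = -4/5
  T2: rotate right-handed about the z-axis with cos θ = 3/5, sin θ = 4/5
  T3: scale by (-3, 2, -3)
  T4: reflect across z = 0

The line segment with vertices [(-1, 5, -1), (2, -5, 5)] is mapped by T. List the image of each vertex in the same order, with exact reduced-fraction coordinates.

image vertices: (237/25, 206/25, -3/5), (-66/25, -358/25, -21/5)

T1 rotate right-handed about the y-axis with cos θ = -3/5, sin θ = -4/5: (-1, 5, -1) → (7/5, 5, -1/5); (2, -5, 5) → (-26/5, -5, -7/5)
T2 rotate right-handed about the z-axis with cos θ = 3/5, sin θ = 4/5: (7/5, 5, -1/5) → (-79/25, 103/25, -1/5); (-26/5, -5, -7/5) → (22/25, -179/25, -7/5)
T3 scale by (-3, 2, -3): (-79/25, 103/25, -1/5) → (237/25, 206/25, 3/5); (22/25, -179/25, -7/5) → (-66/25, -358/25, 21/5)
T4 reflect across z = 0: (237/25, 206/25, 3/5) → (237/25, 206/25, -3/5); (-66/25, -358/25, 21/5) → (-66/25, -358/25, -21/5)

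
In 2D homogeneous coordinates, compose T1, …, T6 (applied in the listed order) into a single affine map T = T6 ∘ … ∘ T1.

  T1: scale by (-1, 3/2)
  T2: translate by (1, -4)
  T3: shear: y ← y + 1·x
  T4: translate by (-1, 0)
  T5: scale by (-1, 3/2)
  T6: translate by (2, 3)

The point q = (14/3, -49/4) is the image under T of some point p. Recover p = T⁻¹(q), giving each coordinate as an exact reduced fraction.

T1 = [-1 0 0; 0 3/2 0; 0 0 1]
T2·T1 = [-1 0 1; 0 3/2 -4; 0 0 1]
T3·…·T1 = [-1 0 1; -1 3/2 -3; 0 0 1]
T4·…·T1 = [-1 0 0; -1 3/2 -3; 0 0 1]
T5·…·T1 = [1 0 0; -3/2 9/4 -9/2; 0 0 1]
T6·…·T1 = [1 0 2; -3/2 9/4 -3/2; 0 0 1]
det M = 9/4; M⁻¹ = [1 0 -2; 2/3 4/9 -2/3; 0 0 1]
M⁻¹ · (14/3, -49/4)ᵀ = (8/3, -3)ᵀ

p = (8/3, -3)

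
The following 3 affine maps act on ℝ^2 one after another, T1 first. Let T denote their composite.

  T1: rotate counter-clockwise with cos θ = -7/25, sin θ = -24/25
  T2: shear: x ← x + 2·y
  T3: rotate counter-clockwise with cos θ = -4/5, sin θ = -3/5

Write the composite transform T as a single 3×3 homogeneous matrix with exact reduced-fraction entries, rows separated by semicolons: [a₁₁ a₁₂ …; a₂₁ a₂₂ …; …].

T1 = [-7/25 24/25 0; -24/25 -7/25 0; 0 0 1]
T2·T1 = [-11/5 2/5 0; -24/25 -7/25 0; 0 0 1]
T3·…·T1 = [148/125 -61/125 0; 261/125 -2/125 0; 0 0 1]

T = [148/125 -61/125 0; 261/125 -2/125 0; 0 0 1]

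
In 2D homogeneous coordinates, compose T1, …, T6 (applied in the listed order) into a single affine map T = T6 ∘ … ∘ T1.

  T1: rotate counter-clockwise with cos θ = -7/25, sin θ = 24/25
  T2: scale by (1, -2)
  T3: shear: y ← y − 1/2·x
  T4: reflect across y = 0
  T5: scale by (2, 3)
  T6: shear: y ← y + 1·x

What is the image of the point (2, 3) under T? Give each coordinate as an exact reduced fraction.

T1 rotate counter-clockwise with cos θ = -7/25, sin θ = 24/25: (2, 3) → (-86/25, 27/25)
T2 scale by (1, -2): (-86/25, 27/25) → (-86/25, -54/25)
T3 shear: y ← y − 1/2·x: (-86/25, -54/25) → (-86/25, -11/25)
T4 reflect across y = 0: (-86/25, -11/25) → (-86/25, 11/25)
T5 scale by (2, 3): (-86/25, 11/25) → (-172/25, 33/25)
T6 shear: y ← y + 1·x: (-172/25, 33/25) → (-172/25, -139/25)

T(p) = (-172/25, -139/25)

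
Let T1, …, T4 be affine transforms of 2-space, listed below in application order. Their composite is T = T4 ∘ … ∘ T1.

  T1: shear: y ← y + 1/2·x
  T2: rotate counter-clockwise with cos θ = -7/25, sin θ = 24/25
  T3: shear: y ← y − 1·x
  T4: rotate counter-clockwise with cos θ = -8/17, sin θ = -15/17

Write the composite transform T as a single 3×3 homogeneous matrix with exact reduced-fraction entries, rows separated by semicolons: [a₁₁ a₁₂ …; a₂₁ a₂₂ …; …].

T = [1489/850 447/425 0; -31/425 224/425 0; 0 0 1]

T1 = [1 0 0; 1/2 1 0; 0 0 1]
T2·T1 = [-19/25 -24/25 0; 41/50 -7/25 0; 0 0 1]
T3·…·T1 = [-19/25 -24/25 0; 79/50 17/25 0; 0 0 1]
T4·…·T1 = [1489/850 447/425 0; -31/425 224/425 0; 0 0 1]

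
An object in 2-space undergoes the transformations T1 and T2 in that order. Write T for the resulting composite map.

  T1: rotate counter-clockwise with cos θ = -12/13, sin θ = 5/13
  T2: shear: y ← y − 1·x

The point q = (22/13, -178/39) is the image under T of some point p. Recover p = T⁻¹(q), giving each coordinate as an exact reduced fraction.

p = (-8/3, 2)

T1 = [-12/13 -5/13 0; 5/13 -12/13 0; 0 0 1]
T2·T1 = [-12/13 -5/13 0; 17/13 -7/13 0; 0 0 1]
det M = 1; M⁻¹ = [-7/13 5/13 0; -17/13 -12/13 0; 0 0 1]
M⁻¹ · (22/13, -178/39)ᵀ = (-8/3, 2)ᵀ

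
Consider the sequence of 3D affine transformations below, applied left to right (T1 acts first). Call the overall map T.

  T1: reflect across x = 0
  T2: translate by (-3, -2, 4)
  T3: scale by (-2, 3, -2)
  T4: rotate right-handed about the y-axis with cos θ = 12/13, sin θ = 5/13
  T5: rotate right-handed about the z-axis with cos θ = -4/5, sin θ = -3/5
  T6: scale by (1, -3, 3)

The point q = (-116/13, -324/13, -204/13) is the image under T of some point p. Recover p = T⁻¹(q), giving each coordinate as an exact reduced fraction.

p = (-1, -2, -2)

T1 = [-1 0 0 0; 0 1 0 0; 0 0 1 0; 0 0 0 1]
T2·T1 = [-1 0 0 -3; 0 1 0 -2; 0 0 1 4; 0 0 0 1]
T3·…·T1 = [2 0 0 6; 0 3 0 -6; 0 0 -2 -8; 0 0 0 1]
T4·…·T1 = [24/13 0 -10/13 32/13; 0 3 0 -6; -10/13 0 -24/13 -126/13; 0 0 0 1]
T5·…·T1 = [-96/65 9/5 8/13 -362/65; -72/65 -12/5 6/13 216/65; -10/13 0 -24/13 -126/13; 0 0 0 1]
T6·…·T1 = [-96/65 9/5 8/13 -362/65; 216/65 36/5 -18/13 -648/65; -30/13 0 -72/13 -378/13; 0 0 0 1]
det M = 108; M⁻¹ = [-24/65 6/65 -5/78 -3; 1/5 4/45 0 2; 2/13 -1/26 -2/13 -4; 0 0 0 1]
M⁻¹ · (-116/13, -324/13, -204/13)ᵀ = (-1, -2, -2)ᵀ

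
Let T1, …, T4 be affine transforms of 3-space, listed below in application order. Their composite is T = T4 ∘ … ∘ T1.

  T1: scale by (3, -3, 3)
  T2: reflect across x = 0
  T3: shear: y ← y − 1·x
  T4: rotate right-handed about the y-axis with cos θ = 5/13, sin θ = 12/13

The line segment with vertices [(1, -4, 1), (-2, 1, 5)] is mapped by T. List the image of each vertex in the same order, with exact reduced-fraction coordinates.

T1 scale by (3, -3, 3): (1, -4, 1) → (3, 12, 3); (-2, 1, 5) → (-6, -3, 15)
T2 reflect across x = 0: (3, 12, 3) → (-3, 12, 3); (-6, -3, 15) → (6, -3, 15)
T3 shear: y ← y − 1·x: (-3, 12, 3) → (-3, 15, 3); (6, -3, 15) → (6, -9, 15)
T4 rotate right-handed about the y-axis with cos θ = 5/13, sin θ = 12/13: (-3, 15, 3) → (21/13, 15, 51/13); (6, -9, 15) → (210/13, -9, 3/13)

image vertices: (21/13, 15, 51/13), (210/13, -9, 3/13)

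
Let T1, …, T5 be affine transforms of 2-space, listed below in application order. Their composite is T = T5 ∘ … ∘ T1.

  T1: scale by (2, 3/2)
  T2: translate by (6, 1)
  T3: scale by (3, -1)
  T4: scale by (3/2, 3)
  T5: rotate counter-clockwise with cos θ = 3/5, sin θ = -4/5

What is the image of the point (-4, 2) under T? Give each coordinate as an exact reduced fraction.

T(p) = (-15, 0)

T1 scale by (2, 3/2): (-4, 2) → (-8, 3)
T2 translate by (6, 1): (-8, 3) → (-2, 4)
T3 scale by (3, -1): (-2, 4) → (-6, -4)
T4 scale by (3/2, 3): (-6, -4) → (-9, -12)
T5 rotate counter-clockwise with cos θ = 3/5, sin θ = -4/5: (-9, -12) → (-15, 0)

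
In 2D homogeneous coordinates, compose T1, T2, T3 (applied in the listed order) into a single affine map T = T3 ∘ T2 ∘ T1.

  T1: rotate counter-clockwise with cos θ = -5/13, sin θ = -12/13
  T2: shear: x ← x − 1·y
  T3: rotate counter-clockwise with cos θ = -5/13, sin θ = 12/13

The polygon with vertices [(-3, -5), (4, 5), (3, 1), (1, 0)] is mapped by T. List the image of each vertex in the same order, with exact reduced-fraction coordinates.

image vertices: (-202/169, -1577/169), (311/169, 1721/169), (302/169, 661/169), (109/169, 144/169)

T1 rotate counter-clockwise with cos θ = -5/13, sin θ = -12/13: (-3, -5) → (-45/13, 61/13); (4, 5) → (40/13, -73/13); (3, 1) → (-3/13, -41/13); (1, 0) → (-5/13, -12/13)
T2 shear: x ← x − 1·y: (-45/13, 61/13) → (-106/13, 61/13); (40/13, -73/13) → (113/13, -73/13); (-3/13, -41/13) → (38/13, -41/13); (-5/13, -12/13) → (7/13, -12/13)
T3 rotate counter-clockwise with cos θ = -5/13, sin θ = 12/13: (-106/13, 61/13) → (-202/169, -1577/169); (113/13, -73/13) → (311/169, 1721/169); (38/13, -41/13) → (302/169, 661/169); (7/13, -12/13) → (109/169, 144/169)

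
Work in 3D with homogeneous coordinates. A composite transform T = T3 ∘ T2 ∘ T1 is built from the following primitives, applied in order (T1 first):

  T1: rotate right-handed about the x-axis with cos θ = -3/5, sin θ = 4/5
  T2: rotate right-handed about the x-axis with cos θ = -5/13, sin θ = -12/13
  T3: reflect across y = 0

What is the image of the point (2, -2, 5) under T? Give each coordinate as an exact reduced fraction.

T(p) = (2, 206/65, 283/65)

T1 rotate right-handed about the x-axis with cos θ = -3/5, sin θ = 4/5: (2, -2, 5) → (2, -14/5, -23/5)
T2 rotate right-handed about the x-axis with cos θ = -5/13, sin θ = -12/13: (2, -14/5, -23/5) → (2, -206/65, 283/65)
T3 reflect across y = 0: (2, -206/65, 283/65) → (2, 206/65, 283/65)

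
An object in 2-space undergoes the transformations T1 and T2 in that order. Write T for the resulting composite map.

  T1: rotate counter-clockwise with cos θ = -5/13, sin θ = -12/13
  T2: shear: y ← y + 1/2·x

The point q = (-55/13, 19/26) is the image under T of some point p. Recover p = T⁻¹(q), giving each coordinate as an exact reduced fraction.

T1 = [-5/13 12/13 0; -12/13 -5/13 0; 0 0 1]
T2·T1 = [-5/13 12/13 0; -29/26 1/13 0; 0 0 1]
det M = 1; M⁻¹ = [1/13 -12/13 0; 29/26 -5/13 0; 0 0 1]
M⁻¹ · (-55/13, 19/26)ᵀ = (-1, -5)ᵀ

p = (-1, -5)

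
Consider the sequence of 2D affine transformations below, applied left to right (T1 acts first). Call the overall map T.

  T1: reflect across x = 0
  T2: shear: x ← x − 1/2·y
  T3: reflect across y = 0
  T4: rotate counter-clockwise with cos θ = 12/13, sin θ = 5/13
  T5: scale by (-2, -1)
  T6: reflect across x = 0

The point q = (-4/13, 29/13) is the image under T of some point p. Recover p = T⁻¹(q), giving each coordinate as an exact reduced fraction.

p = (0, 2)

T1 = [-1 0 0; 0 1 0; 0 0 1]
T2·T1 = [-1 -1/2 0; 0 1 0; 0 0 1]
T3·…·T1 = [-1 -1/2 0; 0 -1 0; 0 0 1]
T4·…·T1 = [-12/13 -1/13 0; -5/13 -29/26 0; 0 0 1]
T5·…·T1 = [24/13 2/13 0; 5/13 29/26 0; 0 0 1]
T6·…·T1 = [-24/13 -2/13 0; 5/13 29/26 0; 0 0 1]
det M = -2; M⁻¹ = [-29/52 -1/13 0; 5/26 12/13 0; 0 0 1]
M⁻¹ · (-4/13, 29/13)ᵀ = (0, 2)ᵀ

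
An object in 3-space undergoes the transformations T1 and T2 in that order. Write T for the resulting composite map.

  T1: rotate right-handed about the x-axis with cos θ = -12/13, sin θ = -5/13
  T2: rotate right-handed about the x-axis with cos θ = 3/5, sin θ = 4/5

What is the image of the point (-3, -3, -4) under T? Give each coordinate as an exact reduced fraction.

T1 rotate right-handed about the x-axis with cos θ = -12/13, sin θ = -5/13: (-3, -3, -4) → (-3, 16/13, 63/13)
T2 rotate right-handed about the x-axis with cos θ = 3/5, sin θ = 4/5: (-3, 16/13, 63/13) → (-3, -204/65, 253/65)

T(p) = (-3, -204/65, 253/65)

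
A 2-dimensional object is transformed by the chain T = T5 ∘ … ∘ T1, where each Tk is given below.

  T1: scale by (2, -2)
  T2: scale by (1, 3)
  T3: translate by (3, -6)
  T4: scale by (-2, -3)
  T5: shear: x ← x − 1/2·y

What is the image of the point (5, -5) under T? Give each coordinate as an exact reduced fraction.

T1 scale by (2, -2): (5, -5) → (10, 10)
T2 scale by (1, 3): (10, 10) → (10, 30)
T3 translate by (3, -6): (10, 30) → (13, 24)
T4 scale by (-2, -3): (13, 24) → (-26, -72)
T5 shear: x ← x − 1/2·y: (-26, -72) → (10, -72)

T(p) = (10, -72)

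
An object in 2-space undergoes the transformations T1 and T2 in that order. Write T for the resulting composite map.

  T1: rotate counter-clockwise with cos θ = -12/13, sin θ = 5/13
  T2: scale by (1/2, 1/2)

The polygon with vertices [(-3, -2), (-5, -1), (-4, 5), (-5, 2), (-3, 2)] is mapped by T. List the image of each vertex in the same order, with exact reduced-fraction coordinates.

image vertices: (23/13, 9/26), (5/2, -1/2), (23/26, -40/13), (25/13, -49/26), (1, -3/2)

T1 rotate counter-clockwise with cos θ = -12/13, sin θ = 5/13: (-3, -2) → (46/13, 9/13); (-5, -1) → (5, -1); (-4, 5) → (23/13, -80/13); (-5, 2) → (50/13, -49/13); (-3, 2) → (2, -3)
T2 scale by (1/2, 1/2): (46/13, 9/13) → (23/13, 9/26); (5, -1) → (5/2, -1/2); (23/13, -80/13) → (23/26, -40/13); (50/13, -49/13) → (25/13, -49/26); (2, -3) → (1, -3/2)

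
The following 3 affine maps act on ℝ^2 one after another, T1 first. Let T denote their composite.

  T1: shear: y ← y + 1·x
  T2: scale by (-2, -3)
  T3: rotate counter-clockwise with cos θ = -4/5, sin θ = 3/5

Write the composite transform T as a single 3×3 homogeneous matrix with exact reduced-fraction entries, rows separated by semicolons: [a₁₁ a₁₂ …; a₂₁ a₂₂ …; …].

T1 = [1 0 0; 1 1 0; 0 0 1]
T2·T1 = [-2 0 0; -3 -3 0; 0 0 1]
T3·…·T1 = [17/5 9/5 0; 6/5 12/5 0; 0 0 1]

T = [17/5 9/5 0; 6/5 12/5 0; 0 0 1]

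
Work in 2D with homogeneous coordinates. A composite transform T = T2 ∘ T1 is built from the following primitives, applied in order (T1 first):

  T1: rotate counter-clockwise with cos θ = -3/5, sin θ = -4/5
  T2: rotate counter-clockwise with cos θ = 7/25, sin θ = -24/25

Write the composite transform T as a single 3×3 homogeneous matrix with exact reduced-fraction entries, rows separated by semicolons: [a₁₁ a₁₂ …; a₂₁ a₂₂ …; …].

T = [-117/125 -44/125 0; 44/125 -117/125 0; 0 0 1]

T1 = [-3/5 4/5 0; -4/5 -3/5 0; 0 0 1]
T2·T1 = [-117/125 -44/125 0; 44/125 -117/125 0; 0 0 1]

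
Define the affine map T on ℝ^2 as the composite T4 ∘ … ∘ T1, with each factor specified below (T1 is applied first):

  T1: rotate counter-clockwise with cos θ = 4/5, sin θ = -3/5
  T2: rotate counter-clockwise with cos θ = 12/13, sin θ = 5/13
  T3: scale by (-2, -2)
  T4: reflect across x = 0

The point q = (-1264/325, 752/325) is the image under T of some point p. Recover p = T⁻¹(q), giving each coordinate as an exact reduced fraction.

p = (-8/5, -8/5)

T1 = [4/5 3/5 0; -3/5 4/5 0; 0 0 1]
T2·T1 = [63/65 16/65 0; -16/65 63/65 0; 0 0 1]
T3·…·T1 = [-126/65 -32/65 0; 32/65 -126/65 0; 0 0 1]
T4·…·T1 = [126/65 32/65 0; 32/65 -126/65 0; 0 0 1]
det M = -4; M⁻¹ = [63/130 8/65 0; 8/65 -63/130 0; 0 0 1]
M⁻¹ · (-1264/325, 752/325)ᵀ = (-8/5, -8/5)ᵀ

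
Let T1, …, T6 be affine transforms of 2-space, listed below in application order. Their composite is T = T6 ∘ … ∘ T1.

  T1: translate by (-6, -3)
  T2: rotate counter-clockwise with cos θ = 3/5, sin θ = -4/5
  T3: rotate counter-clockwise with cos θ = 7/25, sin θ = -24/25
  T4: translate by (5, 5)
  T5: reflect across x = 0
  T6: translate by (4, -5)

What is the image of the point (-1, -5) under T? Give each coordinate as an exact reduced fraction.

T(p) = (6/5, 52/5)

T1 translate by (-6, -3): (-1, -5) → (-7, -8)
T2 rotate counter-clockwise with cos θ = 3/5, sin θ = -4/5: (-7, -8) → (-53/5, 4/5)
T3 rotate counter-clockwise with cos θ = 7/25, sin θ = -24/25: (-53/5, 4/5) → (-11/5, 52/5)
T4 translate by (5, 5): (-11/5, 52/5) → (14/5, 77/5)
T5 reflect across x = 0: (14/5, 77/5) → (-14/5, 77/5)
T6 translate by (4, -5): (-14/5, 77/5) → (6/5, 52/5)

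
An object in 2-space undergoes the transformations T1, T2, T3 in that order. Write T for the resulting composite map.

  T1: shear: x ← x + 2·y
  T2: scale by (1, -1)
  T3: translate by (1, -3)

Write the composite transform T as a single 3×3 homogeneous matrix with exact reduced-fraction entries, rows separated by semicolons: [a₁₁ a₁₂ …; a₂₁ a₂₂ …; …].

T = [1 2 1; 0 -1 -3; 0 0 1]

T1 = [1 2 0; 0 1 0; 0 0 1]
T2·T1 = [1 2 0; 0 -1 0; 0 0 1]
T3·…·T1 = [1 2 1; 0 -1 -3; 0 0 1]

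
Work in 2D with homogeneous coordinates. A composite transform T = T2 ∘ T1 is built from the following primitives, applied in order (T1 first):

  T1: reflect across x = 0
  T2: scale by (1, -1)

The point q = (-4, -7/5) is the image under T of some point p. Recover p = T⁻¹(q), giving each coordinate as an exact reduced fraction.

p = (4, 7/5)

T1 = [-1 0 0; 0 1 0; 0 0 1]
T2·T1 = [-1 0 0; 0 -1 0; 0 0 1]
det M = 1; M⁻¹ = [-1 0 0; 0 -1 0; 0 0 1]
M⁻¹ · (-4, -7/5)ᵀ = (4, 7/5)ᵀ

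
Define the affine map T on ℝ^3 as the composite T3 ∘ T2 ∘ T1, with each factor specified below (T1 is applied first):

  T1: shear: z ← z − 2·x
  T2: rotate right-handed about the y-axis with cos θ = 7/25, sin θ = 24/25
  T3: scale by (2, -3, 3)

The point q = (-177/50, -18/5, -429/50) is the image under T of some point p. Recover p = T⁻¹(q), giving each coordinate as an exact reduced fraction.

p = (9/4, 6/5, 2)

T1 = [1 0 0 0; 0 1 0 0; -2 0 1 0; 0 0 0 1]
T2·T1 = [-41/25 0 24/25 0; 0 1 0 0; -38/25 0 7/25 0; 0 0 0 1]
T3·…·T1 = [-82/25 0 48/25 0; 0 -3 0 0; -114/25 0 21/25 0; 0 0 0 1]
det M = -18; M⁻¹ = [7/50 0 -8/25 0; 0 -1/3 0 0; 19/25 0 -41/75 0; 0 0 0 1]
M⁻¹ · (-177/50, -18/5, -429/50)ᵀ = (9/4, 6/5, 2)ᵀ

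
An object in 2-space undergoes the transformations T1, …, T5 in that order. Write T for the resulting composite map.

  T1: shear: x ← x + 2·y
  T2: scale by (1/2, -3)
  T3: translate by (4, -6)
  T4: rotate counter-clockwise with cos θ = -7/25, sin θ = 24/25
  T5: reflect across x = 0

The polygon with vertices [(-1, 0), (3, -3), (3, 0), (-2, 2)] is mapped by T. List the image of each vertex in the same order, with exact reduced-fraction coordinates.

image vertices: (-239/50, 126/25), (179/50, 39/25), (-211/50, 174/25), (-253/25, 204/25)

T1 shear: x ← x + 2·y: (-1, 0) → (-1, 0); (3, -3) → (-3, -3); (3, 0) → (3, 0); (-2, 2) → (2, 2)
T2 scale by (1/2, -3): (-1, 0) → (-1/2, 0); (-3, -3) → (-3/2, 9); (3, 0) → (3/2, 0); (2, 2) → (1, -6)
T3 translate by (4, -6): (-1/2, 0) → (7/2, -6); (-3/2, 9) → (5/2, 3); (3/2, 0) → (11/2, -6); (1, -6) → (5, -12)
T4 rotate counter-clockwise with cos θ = -7/25, sin θ = 24/25: (7/2, -6) → (239/50, 126/25); (5/2, 3) → (-179/50, 39/25); (11/2, -6) → (211/50, 174/25); (5, -12) → (253/25, 204/25)
T5 reflect across x = 0: (239/50, 126/25) → (-239/50, 126/25); (-179/50, 39/25) → (179/50, 39/25); (211/50, 174/25) → (-211/50, 174/25); (253/25, 204/25) → (-253/25, 204/25)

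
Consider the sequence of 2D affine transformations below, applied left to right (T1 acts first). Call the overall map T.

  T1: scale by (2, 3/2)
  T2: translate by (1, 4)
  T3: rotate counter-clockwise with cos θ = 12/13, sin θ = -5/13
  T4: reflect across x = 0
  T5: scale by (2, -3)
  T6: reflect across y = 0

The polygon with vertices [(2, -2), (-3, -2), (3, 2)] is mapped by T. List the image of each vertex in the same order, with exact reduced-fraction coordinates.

T1 scale by (2, 3/2): (2, -2) → (4, -3); (-3, -2) → (-6, -3); (3, 2) → (6, 3)
T2 translate by (1, 4): (4, -3) → (5, 1); (-6, -3) → (-5, 1); (6, 3) → (7, 7)
T3 rotate counter-clockwise with cos θ = 12/13, sin θ = -5/13: (5, 1) → (5, -1); (-5, 1) → (-55/13, 37/13); (7, 7) → (119/13, 49/13)
T4 reflect across x = 0: (5, -1) → (-5, -1); (-55/13, 37/13) → (55/13, 37/13); (119/13, 49/13) → (-119/13, 49/13)
T5 scale by (2, -3): (-5, -1) → (-10, 3); (55/13, 37/13) → (110/13, -111/13); (-119/13, 49/13) → (-238/13, -147/13)
T6 reflect across y = 0: (-10, 3) → (-10, -3); (110/13, -111/13) → (110/13, 111/13); (-238/13, -147/13) → (-238/13, 147/13)

image vertices: (-10, -3), (110/13, 111/13), (-238/13, 147/13)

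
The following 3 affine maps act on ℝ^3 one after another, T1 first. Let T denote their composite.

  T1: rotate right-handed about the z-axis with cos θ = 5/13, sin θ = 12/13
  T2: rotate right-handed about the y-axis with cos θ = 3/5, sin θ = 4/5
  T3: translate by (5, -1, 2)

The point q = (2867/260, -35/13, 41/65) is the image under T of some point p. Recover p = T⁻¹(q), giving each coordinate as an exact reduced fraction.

p = (1/4, -5, 4)

T1 = [5/13 -12/13 0 0; 12/13 5/13 0 0; 0 0 1 0; 0 0 0 1]
T2·T1 = [3/13 -36/65 4/5 0; 12/13 5/13 0 0; -4/13 48/65 3/5 0; 0 0 0 1]
T3·…·T1 = [3/13 -36/65 4/5 5; 12/13 5/13 0 -1; -4/13 48/65 3/5 2; 0 0 0 1]
det M = 1; M⁻¹ = [3/13 12/13 -4/13 5/13; -36/65 5/13 48/65 109/65; 4/5 0 3/5 -26/5; 0 0 0 1]
M⁻¹ · (2867/260, -35/13, 41/65)ᵀ = (1/4, -5, 4)ᵀ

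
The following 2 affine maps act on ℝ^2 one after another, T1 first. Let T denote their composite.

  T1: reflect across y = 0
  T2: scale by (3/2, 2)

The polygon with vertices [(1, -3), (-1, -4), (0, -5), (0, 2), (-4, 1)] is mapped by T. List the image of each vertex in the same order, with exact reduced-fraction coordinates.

image vertices: (3/2, 6), (-3/2, 8), (0, 10), (0, -4), (-6, -2)

T1 reflect across y = 0: (1, -3) → (1, 3); (-1, -4) → (-1, 4); (0, -5) → (0, 5); (0, 2) → (0, -2); (-4, 1) → (-4, -1)
T2 scale by (3/2, 2): (1, 3) → (3/2, 6); (-1, 4) → (-3/2, 8); (0, 5) → (0, 10); (0, -2) → (0, -4); (-4, -1) → (-6, -2)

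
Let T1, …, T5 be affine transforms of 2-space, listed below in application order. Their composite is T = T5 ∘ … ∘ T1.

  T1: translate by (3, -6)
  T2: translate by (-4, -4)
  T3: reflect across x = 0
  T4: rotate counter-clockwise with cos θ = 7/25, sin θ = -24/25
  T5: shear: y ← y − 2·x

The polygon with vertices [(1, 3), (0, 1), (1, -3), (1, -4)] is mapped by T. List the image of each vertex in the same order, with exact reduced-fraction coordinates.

image vertices: (-168/25, 287/25), (-209/25, 331/25), (-312/25, 533/25), (-336/25, 574/25)

T1 translate by (3, -6): (1, 3) → (4, -3); (0, 1) → (3, -5); (1, -3) → (4, -9); (1, -4) → (4, -10)
T2 translate by (-4, -4): (4, -3) → (0, -7); (3, -5) → (-1, -9); (4, -9) → (0, -13); (4, -10) → (0, -14)
T3 reflect across x = 0: (0, -7) → (0, -7); (-1, -9) → (1, -9); (0, -13) → (0, -13); (0, -14) → (0, -14)
T4 rotate counter-clockwise with cos θ = 7/25, sin θ = -24/25: (0, -7) → (-168/25, -49/25); (1, -9) → (-209/25, -87/25); (0, -13) → (-312/25, -91/25); (0, -14) → (-336/25, -98/25)
T5 shear: y ← y − 2·x: (-168/25, -49/25) → (-168/25, 287/25); (-209/25, -87/25) → (-209/25, 331/25); (-312/25, -91/25) → (-312/25, 533/25); (-336/25, -98/25) → (-336/25, 574/25)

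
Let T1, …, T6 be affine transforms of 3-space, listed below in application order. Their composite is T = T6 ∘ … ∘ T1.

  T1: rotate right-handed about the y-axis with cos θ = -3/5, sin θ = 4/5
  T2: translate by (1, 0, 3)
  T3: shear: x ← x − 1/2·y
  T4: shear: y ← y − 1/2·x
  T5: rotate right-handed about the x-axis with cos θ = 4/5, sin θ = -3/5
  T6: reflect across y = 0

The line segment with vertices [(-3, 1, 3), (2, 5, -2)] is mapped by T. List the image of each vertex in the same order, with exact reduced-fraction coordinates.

T1 rotate right-handed about the y-axis with cos θ = -3/5, sin θ = 4/5: (-3, 1, 3) → (21/5, 1, 3/5); (2, 5, -2) → (-14/5, 5, -2/5)
T2 translate by (1, 0, 3): (21/5, 1, 3/5) → (26/5, 1, 18/5); (-14/5, 5, -2/5) → (-9/5, 5, 13/5)
T3 shear: x ← x − 1/2·y: (26/5, 1, 18/5) → (47/10, 1, 18/5); (-9/5, 5, 13/5) → (-43/10, 5, 13/5)
T4 shear: y ← y − 1/2·x: (47/10, 1, 18/5) → (47/10, -27/20, 18/5); (-43/10, 5, 13/5) → (-43/10, 143/20, 13/5)
T5 rotate right-handed about the x-axis with cos θ = 4/5, sin θ = -3/5: (47/10, -27/20, 18/5) → (47/10, 27/25, 369/100); (-43/10, 143/20, 13/5) → (-43/10, 182/25, -221/100)
T6 reflect across y = 0: (47/10, 27/25, 369/100) → (47/10, -27/25, 369/100); (-43/10, 182/25, -221/100) → (-43/10, -182/25, -221/100)

image vertices: (47/10, -27/25, 369/100), (-43/10, -182/25, -221/100)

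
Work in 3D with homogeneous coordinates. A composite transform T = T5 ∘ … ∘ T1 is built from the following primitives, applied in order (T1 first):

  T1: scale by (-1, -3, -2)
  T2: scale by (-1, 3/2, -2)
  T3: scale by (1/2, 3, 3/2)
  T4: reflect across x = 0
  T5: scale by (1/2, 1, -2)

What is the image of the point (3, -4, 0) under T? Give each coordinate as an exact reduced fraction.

T(p) = (-3/4, 54, 0)

T1 scale by (-1, -3, -2): (3, -4, 0) → (-3, 12, 0)
T2 scale by (-1, 3/2, -2): (-3, 12, 0) → (3, 18, 0)
T3 scale by (1/2, 3, 3/2): (3, 18, 0) → (3/2, 54, 0)
T4 reflect across x = 0: (3/2, 54, 0) → (-3/2, 54, 0)
T5 scale by (1/2, 1, -2): (-3/2, 54, 0) → (-3/4, 54, 0)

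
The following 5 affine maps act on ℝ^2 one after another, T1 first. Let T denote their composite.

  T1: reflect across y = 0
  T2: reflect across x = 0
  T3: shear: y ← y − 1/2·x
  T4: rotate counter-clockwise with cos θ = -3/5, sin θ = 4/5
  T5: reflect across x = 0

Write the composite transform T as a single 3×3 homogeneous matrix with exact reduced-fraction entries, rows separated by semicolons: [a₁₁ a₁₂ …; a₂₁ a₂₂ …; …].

T = [-1/5 -4/5 0; -11/10 3/5 0; 0 0 1]

T1 = [1 0 0; 0 -1 0; 0 0 1]
T2·T1 = [-1 0 0; 0 -1 0; 0 0 1]
T3·…·T1 = [-1 0 0; 1/2 -1 0; 0 0 1]
T4·…·T1 = [1/5 4/5 0; -11/10 3/5 0; 0 0 1]
T5·…·T1 = [-1/5 -4/5 0; -11/10 3/5 0; 0 0 1]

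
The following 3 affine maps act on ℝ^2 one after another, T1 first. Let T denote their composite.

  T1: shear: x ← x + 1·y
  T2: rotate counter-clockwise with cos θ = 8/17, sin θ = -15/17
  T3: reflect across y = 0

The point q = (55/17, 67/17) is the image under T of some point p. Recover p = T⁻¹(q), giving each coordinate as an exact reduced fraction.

p = (4, 1)

T1 = [1 1 0; 0 1 0; 0 0 1]
T2·T1 = [8/17 23/17 0; -15/17 -7/17 0; 0 0 1]
T3·…·T1 = [8/17 23/17 0; 15/17 7/17 0; 0 0 1]
det M = -1; M⁻¹ = [-7/17 23/17 0; 15/17 -8/17 0; 0 0 1]
M⁻¹ · (55/17, 67/17)ᵀ = (4, 1)ᵀ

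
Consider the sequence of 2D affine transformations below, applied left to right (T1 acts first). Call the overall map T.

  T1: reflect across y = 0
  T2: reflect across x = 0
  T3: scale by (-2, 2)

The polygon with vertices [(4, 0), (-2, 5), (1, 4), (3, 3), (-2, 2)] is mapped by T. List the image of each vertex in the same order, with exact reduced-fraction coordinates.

T1 reflect across y = 0: (4, 0) → (4, 0); (-2, 5) → (-2, -5); (1, 4) → (1, -4); (3, 3) → (3, -3); (-2, 2) → (-2, -2)
T2 reflect across x = 0: (4, 0) → (-4, 0); (-2, -5) → (2, -5); (1, -4) → (-1, -4); (3, -3) → (-3, -3); (-2, -2) → (2, -2)
T3 scale by (-2, 2): (-4, 0) → (8, 0); (2, -5) → (-4, -10); (-1, -4) → (2, -8); (-3, -3) → (6, -6); (2, -2) → (-4, -4)

image vertices: (8, 0), (-4, -10), (2, -8), (6, -6), (-4, -4)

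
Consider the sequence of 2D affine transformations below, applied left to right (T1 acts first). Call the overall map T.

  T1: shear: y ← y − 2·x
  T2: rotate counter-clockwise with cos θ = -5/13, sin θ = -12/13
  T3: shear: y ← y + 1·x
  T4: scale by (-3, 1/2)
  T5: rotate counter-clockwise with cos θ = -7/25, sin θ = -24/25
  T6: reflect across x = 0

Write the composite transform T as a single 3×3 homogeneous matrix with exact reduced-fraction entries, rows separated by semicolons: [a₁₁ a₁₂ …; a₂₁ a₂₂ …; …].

T1 = [1 0 0; -2 1 0; 0 0 1]
T2·T1 = [-29/13 12/13 0; -2/13 -5/13 0; 0 0 1]
T3·…·T1 = [-29/13 12/13 0; -31/13 7/13 0; 0 0 1]
T4·…·T1 = [87/13 -36/13 0; -31/26 7/26 0; 0 0 1]
T5·…·T1 = [-981/325 336/325 0; -3959/650 1679/650 0; 0 0 1]
T6·…·T1 = [981/325 -336/325 0; -3959/650 1679/650 0; 0 0 1]

T = [981/325 -336/325 0; -3959/650 1679/650 0; 0 0 1]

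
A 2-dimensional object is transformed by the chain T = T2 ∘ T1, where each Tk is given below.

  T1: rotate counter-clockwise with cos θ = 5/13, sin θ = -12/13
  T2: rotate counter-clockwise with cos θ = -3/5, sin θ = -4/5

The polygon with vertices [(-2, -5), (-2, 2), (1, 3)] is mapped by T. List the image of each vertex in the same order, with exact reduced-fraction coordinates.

image vertices: (206/65, 283/65), (94/65, -158/65), (-111/65, -173/65)

T1 rotate counter-clockwise with cos θ = 5/13, sin θ = -12/13: (-2, -5) → (-70/13, -1/13); (-2, 2) → (14/13, 34/13); (1, 3) → (41/13, 3/13)
T2 rotate counter-clockwise with cos θ = -3/5, sin θ = -4/5: (-70/13, -1/13) → (206/65, 283/65); (14/13, 34/13) → (94/65, -158/65); (41/13, 3/13) → (-111/65, -173/65)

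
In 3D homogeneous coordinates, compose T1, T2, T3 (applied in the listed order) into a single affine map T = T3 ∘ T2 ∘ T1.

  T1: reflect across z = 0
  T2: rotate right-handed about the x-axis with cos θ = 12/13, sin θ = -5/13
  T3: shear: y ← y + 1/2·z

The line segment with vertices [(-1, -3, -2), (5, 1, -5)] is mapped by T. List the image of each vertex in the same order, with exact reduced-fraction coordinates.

T1 reflect across z = 0: (-1, -3, -2) → (-1, -3, 2); (5, 1, -5) → (5, 1, 5)
T2 rotate right-handed about the x-axis with cos θ = 12/13, sin θ = -5/13: (-1, -3, 2) → (-1, -2, 3); (5, 1, 5) → (5, 37/13, 55/13)
T3 shear: y ← y + 1/2·z: (-1, -2, 3) → (-1, -1/2, 3); (5, 37/13, 55/13) → (5, 129/26, 55/13)

image vertices: (-1, -1/2, 3), (5, 129/26, 55/13)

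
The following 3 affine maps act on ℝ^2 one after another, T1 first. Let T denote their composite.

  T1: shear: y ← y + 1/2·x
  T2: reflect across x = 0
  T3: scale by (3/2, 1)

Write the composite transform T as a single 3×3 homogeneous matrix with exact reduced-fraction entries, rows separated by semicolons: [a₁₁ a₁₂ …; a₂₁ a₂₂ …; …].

T = [-3/2 0 0; 1/2 1 0; 0 0 1]

T1 = [1 0 0; 1/2 1 0; 0 0 1]
T2·T1 = [-1 0 0; 1/2 1 0; 0 0 1]
T3·…·T1 = [-3/2 0 0; 1/2 1 0; 0 0 1]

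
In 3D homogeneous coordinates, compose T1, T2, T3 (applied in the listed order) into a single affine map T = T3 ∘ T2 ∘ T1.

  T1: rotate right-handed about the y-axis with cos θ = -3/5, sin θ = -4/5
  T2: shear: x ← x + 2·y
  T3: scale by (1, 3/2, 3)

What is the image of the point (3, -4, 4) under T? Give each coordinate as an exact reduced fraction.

T(p) = (-13, -6, 0)

T1 rotate right-handed about the y-axis with cos θ = -3/5, sin θ = -4/5: (3, -4, 4) → (-5, -4, 0)
T2 shear: x ← x + 2·y: (-5, -4, 0) → (-13, -4, 0)
T3 scale by (1, 3/2, 3): (-13, -4, 0) → (-13, -6, 0)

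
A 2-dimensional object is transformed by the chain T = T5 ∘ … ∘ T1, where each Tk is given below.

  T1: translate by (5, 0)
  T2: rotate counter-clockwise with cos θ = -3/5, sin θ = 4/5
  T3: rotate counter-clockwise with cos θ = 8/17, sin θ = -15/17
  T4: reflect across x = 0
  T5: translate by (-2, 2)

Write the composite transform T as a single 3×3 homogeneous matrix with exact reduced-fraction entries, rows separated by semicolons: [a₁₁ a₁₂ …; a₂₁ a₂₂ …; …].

T1 = [1 0 5; 0 1 0; 0 0 1]
T2·T1 = [-3/5 -4/5 -3; 4/5 -3/5 4; 0 0 1]
T3·…·T1 = [36/85 -77/85 36/17; 77/85 36/85 77/17; 0 0 1]
T4·…·T1 = [-36/85 77/85 -36/17; 77/85 36/85 77/17; 0 0 1]
T5·…·T1 = [-36/85 77/85 -70/17; 77/85 36/85 111/17; 0 0 1]

T = [-36/85 77/85 -70/17; 77/85 36/85 111/17; 0 0 1]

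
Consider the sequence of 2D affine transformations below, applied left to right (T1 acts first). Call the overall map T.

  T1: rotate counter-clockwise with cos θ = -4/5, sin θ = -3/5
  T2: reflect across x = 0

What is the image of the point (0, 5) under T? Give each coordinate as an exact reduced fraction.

T1 rotate counter-clockwise with cos θ = -4/5, sin θ = -3/5: (0, 5) → (3, -4)
T2 reflect across x = 0: (3, -4) → (-3, -4)

T(p) = (-3, -4)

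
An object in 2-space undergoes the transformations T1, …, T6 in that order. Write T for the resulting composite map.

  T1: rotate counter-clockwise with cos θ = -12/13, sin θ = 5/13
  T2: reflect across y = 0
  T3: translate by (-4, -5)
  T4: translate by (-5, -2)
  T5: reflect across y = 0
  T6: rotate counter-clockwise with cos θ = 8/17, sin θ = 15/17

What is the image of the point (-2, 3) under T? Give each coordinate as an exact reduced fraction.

T1 rotate counter-clockwise with cos θ = -12/13, sin θ = 5/13: (-2, 3) → (9/13, -46/13)
T2 reflect across y = 0: (9/13, -46/13) → (9/13, 46/13)
T3 translate by (-4, -5): (9/13, 46/13) → (-43/13, -19/13)
T4 translate by (-5, -2): (-43/13, -19/13) → (-108/13, -45/13)
T5 reflect across y = 0: (-108/13, -45/13) → (-108/13, 45/13)
T6 rotate counter-clockwise with cos θ = 8/17, sin θ = 15/17: (-108/13, 45/13) → (-1539/221, -1260/221)

T(p) = (-1539/221, -1260/221)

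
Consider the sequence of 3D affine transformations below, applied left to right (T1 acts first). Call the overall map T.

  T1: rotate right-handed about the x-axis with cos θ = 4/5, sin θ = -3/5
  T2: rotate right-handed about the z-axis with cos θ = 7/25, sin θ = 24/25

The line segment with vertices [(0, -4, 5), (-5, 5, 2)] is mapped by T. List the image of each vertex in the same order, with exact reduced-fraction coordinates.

T1 rotate right-handed about the x-axis with cos θ = 4/5, sin θ = -3/5: (0, -4, 5) → (0, -1/5, 32/5); (-5, 5, 2) → (-5, 26/5, -7/5)
T2 rotate right-handed about the z-axis with cos θ = 7/25, sin θ = 24/25: (0, -1/5, 32/5) → (24/125, -7/125, 32/5); (-5, 26/5, -7/5) → (-799/125, -418/125, -7/5)

image vertices: (24/125, -7/125, 32/5), (-799/125, -418/125, -7/5)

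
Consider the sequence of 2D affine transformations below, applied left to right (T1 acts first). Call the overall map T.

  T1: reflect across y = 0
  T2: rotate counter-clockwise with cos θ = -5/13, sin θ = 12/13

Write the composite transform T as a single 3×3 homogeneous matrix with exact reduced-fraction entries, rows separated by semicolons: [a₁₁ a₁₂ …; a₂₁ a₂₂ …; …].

T = [-5/13 12/13 0; 12/13 5/13 0; 0 0 1]

T1 = [1 0 0; 0 -1 0; 0 0 1]
T2·T1 = [-5/13 12/13 0; 12/13 5/13 0; 0 0 1]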